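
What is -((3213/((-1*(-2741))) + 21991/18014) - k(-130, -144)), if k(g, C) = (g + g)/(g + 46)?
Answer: 728181737/1036903854 ≈ 0.70227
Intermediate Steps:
k(g, C) = 2*g/(46 + g) (k(g, C) = (2*g)/(46 + g) = 2*g/(46 + g))
-((3213/((-1*(-2741))) + 21991/18014) - k(-130, -144)) = -((3213/((-1*(-2741))) + 21991/18014) - 2*(-130)/(46 - 130)) = -((3213/2741 + 21991*(1/18014)) - 2*(-130)/(-84)) = -((3213*(1/2741) + 21991/18014) - 2*(-130)*(-1)/84) = -((3213/2741 + 21991/18014) - 1*65/21) = -(118156313/49376374 - 65/21) = -1*(-728181737/1036903854) = 728181737/1036903854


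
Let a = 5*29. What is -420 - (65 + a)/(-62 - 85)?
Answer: -2930/7 ≈ -418.57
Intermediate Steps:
a = 145
-420 - (65 + a)/(-62 - 85) = -420 - (65 + 145)/(-62 - 85) = -420 - 210/(-147) = -420 - 210*(-1)/147 = -420 - 1*(-10/7) = -420 + 10/7 = -2930/7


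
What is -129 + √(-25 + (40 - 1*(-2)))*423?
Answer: -129 + 423*√17 ≈ 1615.1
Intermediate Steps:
-129 + √(-25 + (40 - 1*(-2)))*423 = -129 + √(-25 + (40 + 2))*423 = -129 + √(-25 + 42)*423 = -129 + √17*423 = -129 + 423*√17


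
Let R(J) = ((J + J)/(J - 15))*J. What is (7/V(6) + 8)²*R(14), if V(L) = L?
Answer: -296450/9 ≈ -32939.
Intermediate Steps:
R(J) = 2*J²/(-15 + J) (R(J) = ((2*J)/(-15 + J))*J = (2*J/(-15 + J))*J = 2*J²/(-15 + J))
(7/V(6) + 8)²*R(14) = (7/6 + 8)²*(2*14²/(-15 + 14)) = (7*(⅙) + 8)²*(2*196/(-1)) = (7/6 + 8)²*(2*196*(-1)) = (55/6)²*(-392) = (3025/36)*(-392) = -296450/9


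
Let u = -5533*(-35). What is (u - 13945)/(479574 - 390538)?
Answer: 89855/44518 ≈ 2.0184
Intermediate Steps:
u = 193655
(u - 13945)/(479574 - 390538) = (193655 - 13945)/(479574 - 390538) = 179710/89036 = 179710*(1/89036) = 89855/44518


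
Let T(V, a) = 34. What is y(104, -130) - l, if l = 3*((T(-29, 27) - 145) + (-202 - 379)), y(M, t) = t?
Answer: 1946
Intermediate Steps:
l = -2076 (l = 3*((34 - 145) + (-202 - 379)) = 3*(-111 - 581) = 3*(-692) = -2076)
y(104, -130) - l = -130 - 1*(-2076) = -130 + 2076 = 1946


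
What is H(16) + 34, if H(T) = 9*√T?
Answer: 70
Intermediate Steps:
H(16) + 34 = 9*√16 + 34 = 9*4 + 34 = 36 + 34 = 70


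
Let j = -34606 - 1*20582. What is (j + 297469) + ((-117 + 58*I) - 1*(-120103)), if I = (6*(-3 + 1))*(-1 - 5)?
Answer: 366443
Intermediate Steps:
I = 72 (I = (6*(-2))*(-6) = -12*(-6) = 72)
j = -55188 (j = -34606 - 20582 = -55188)
(j + 297469) + ((-117 + 58*I) - 1*(-120103)) = (-55188 + 297469) + ((-117 + 58*72) - 1*(-120103)) = 242281 + ((-117 + 4176) + 120103) = 242281 + (4059 + 120103) = 242281 + 124162 = 366443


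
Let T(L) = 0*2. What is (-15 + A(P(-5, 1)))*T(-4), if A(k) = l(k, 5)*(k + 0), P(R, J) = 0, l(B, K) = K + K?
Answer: 0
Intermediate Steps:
l(B, K) = 2*K
T(L) = 0
A(k) = 10*k (A(k) = (2*5)*(k + 0) = 10*k)
(-15 + A(P(-5, 1)))*T(-4) = (-15 + 10*0)*0 = (-15 + 0)*0 = -15*0 = 0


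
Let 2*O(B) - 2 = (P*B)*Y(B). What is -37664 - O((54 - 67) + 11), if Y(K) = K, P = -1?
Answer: -37663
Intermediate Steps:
O(B) = 1 - B**2/2 (O(B) = 1 + ((-B)*B)/2 = 1 + (-B**2)/2 = 1 - B**2/2)
-37664 - O((54 - 67) + 11) = -37664 - (1 - ((54 - 67) + 11)**2/2) = -37664 - (1 - (-13 + 11)**2/2) = -37664 - (1 - 1/2*(-2)**2) = -37664 - (1 - 1/2*4) = -37664 - (1 - 2) = -37664 - 1*(-1) = -37664 + 1 = -37663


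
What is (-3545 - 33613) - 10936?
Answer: -48094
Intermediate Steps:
(-3545 - 33613) - 10936 = -37158 - 10936 = -48094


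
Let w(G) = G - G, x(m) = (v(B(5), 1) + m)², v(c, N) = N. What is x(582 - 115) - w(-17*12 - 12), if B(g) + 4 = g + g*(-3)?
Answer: 219024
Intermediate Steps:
B(g) = -4 - 2*g (B(g) = -4 + (g + g*(-3)) = -4 + (g - 3*g) = -4 - 2*g)
x(m) = (1 + m)²
w(G) = 0
x(582 - 115) - w(-17*12 - 12) = (1 + (582 - 115))² - 1*0 = (1 + 467)² + 0 = 468² + 0 = 219024 + 0 = 219024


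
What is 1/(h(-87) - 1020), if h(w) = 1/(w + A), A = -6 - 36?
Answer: -129/131581 ≈ -0.00098038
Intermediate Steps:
A = -42
h(w) = 1/(-42 + w) (h(w) = 1/(w - 42) = 1/(-42 + w))
1/(h(-87) - 1020) = 1/(1/(-42 - 87) - 1020) = 1/(1/(-129) - 1020) = 1/(-1/129 - 1020) = 1/(-131581/129) = -129/131581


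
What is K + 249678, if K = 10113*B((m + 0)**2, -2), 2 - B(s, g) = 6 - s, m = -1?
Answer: 219339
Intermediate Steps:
B(s, g) = -4 + s (B(s, g) = 2 - (6 - s) = 2 + (-6 + s) = -4 + s)
K = -30339 (K = 10113*(-4 + (-1 + 0)**2) = 10113*(-4 + (-1)**2) = 10113*(-4 + 1) = 10113*(-3) = -30339)
K + 249678 = -30339 + 249678 = 219339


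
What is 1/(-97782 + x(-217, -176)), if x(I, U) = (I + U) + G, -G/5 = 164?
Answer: -1/98995 ≈ -1.0102e-5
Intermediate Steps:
G = -820 (G = -5*164 = -820)
x(I, U) = -820 + I + U (x(I, U) = (I + U) - 820 = -820 + I + U)
1/(-97782 + x(-217, -176)) = 1/(-97782 + (-820 - 217 - 176)) = 1/(-97782 - 1213) = 1/(-98995) = -1/98995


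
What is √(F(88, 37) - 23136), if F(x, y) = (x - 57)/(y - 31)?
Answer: I*√832710/6 ≈ 152.09*I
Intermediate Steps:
F(x, y) = (-57 + x)/(-31 + y)
√(F(88, 37) - 23136) = √((-57 + 88)/(-31 + 37) - 23136) = √(31/6 - 23136) = √(-138785/6) = I*√832710/6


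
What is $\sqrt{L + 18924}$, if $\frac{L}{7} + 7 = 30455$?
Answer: $2 \sqrt{58015} \approx 481.73$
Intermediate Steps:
$L = 213136$ ($L = -49 + 7 \cdot 30455 = -49 + 213185 = 213136$)
$\sqrt{L + 18924} = \sqrt{213136 + 18924} = \sqrt{232060} = 2 \sqrt{58015}$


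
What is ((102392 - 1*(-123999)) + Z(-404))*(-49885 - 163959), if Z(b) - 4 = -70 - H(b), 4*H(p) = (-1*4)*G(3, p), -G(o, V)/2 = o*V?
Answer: -48916601156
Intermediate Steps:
G(o, V) = -2*V*o (G(o, V) = -2*o*V = -2*V*o)
H(p) = 6*p (H(p) = ((-1*4)*(-2*p*3))/4 = (-(-24)*p)/4 = (24*p)/4 = 6*p)
Z(b) = -66 - 6*b (Z(b) = 4 + (-70 - 6*b) = -66 - 6*b)
((102392 - 1*(-123999)) + Z(-404))*(-49885 - 163959) = ((102392 - 1*(-123999)) + (-66 - 6*(-404)))*(-49885 - 163959) = ((102392 + 123999) + (-66 + 2424))*(-213844) = (226391 + 2358)*(-213844) = 228749*(-213844) = -48916601156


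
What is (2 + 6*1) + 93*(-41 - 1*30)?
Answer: -6595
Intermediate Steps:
(2 + 6*1) + 93*(-41 - 1*30) = (2 + 6) + 93*(-41 - 30) = 8 + 93*(-71) = 8 - 6603 = -6595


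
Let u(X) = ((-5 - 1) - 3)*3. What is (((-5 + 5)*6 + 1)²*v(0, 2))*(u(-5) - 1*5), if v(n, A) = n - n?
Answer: 0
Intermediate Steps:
v(n, A) = 0
u(X) = -27 (u(X) = (-6 - 3)*3 = -9*3 = -27)
(((-5 + 5)*6 + 1)²*v(0, 2))*(u(-5) - 1*5) = (((-5 + 5)*6 + 1)²*0)*(-27 - 1*5) = ((0*6 + 1)²*0)*(-27 - 5) = ((0 + 1)²*0)*(-32) = (1²*0)*(-32) = (1*0)*(-32) = 0*(-32) = 0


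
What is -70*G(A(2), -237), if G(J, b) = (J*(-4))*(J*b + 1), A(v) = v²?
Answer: -1060640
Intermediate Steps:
G(J, b) = -4*J*(1 + J*b) (G(J, b) = (-4*J)*(1 + J*b) = -4*J*(1 + J*b))
-70*G(A(2), -237) = -(-280)*2²*(1 + 2²*(-237)) = -(-280)*4*(1 + 4*(-237)) = -(-280)*4*(1 - 948) = -(-280)*4*(-947) = -70*15152 = -1060640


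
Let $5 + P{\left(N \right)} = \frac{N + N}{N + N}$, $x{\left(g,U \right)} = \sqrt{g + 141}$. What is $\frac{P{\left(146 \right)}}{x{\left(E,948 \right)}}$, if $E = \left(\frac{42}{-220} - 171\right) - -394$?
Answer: $- \frac{4 \sqrt{4402090}}{40019} \approx -0.20971$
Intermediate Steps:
$E = \frac{24509}{110}$ ($E = \left(42 \left(- \frac{1}{220}\right) - 171\right) + 394 = \left(- \frac{21}{110} - 171\right) + 394 = - \frac{18831}{110} + 394 = \frac{24509}{110} \approx 222.81$)
$x{\left(g,U \right)} = \sqrt{141 + g}$
$P{\left(N \right)} = -4$ ($P{\left(N \right)} = -5 + \frac{N + N}{N + N} = -5 + \frac{2 N}{2 N} = -5 + 2 N \frac{1}{2 N} = -5 + 1 = -4$)
$\frac{P{\left(146 \right)}}{x{\left(E,948 \right)}} = - \frac{4}{\sqrt{141 + \frac{24509}{110}}} = - \frac{4}{\sqrt{\frac{40019}{110}}} = - \frac{4}{\frac{1}{110} \sqrt{4402090}} = - 4 \frac{\sqrt{4402090}}{40019} = - \frac{4 \sqrt{4402090}}{40019}$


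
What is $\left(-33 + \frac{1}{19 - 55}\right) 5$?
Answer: $- \frac{5945}{36} \approx -165.14$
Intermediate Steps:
$\left(-33 + \frac{1}{19 - 55}\right) 5 = \left(-33 + \frac{1}{-36}\right) 5 = \left(-33 - \frac{1}{36}\right) 5 = \left(- \frac{1189}{36}\right) 5 = - \frac{5945}{36}$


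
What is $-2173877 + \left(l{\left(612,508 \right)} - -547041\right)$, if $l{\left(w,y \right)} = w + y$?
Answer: $-1625716$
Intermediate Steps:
$-2173877 + \left(l{\left(612,508 \right)} - -547041\right) = -2173877 + \left(\left(612 + 508\right) - -547041\right) = -2173877 + \left(1120 + 547041\right) = -2173877 + 548161 = -1625716$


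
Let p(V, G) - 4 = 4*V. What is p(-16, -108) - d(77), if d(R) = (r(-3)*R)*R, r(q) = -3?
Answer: 17727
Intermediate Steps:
p(V, G) = 4 + 4*V
d(R) = -3*R² (d(R) = (-3*R)*R = -3*R²)
p(-16, -108) - d(77) = (4 + 4*(-16)) - (-3)*77² = (4 - 64) - (-3)*5929 = -60 - 1*(-17787) = -60 + 17787 = 17727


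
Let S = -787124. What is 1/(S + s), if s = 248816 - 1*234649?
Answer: -1/772957 ≈ -1.2937e-6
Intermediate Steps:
s = 14167 (s = 248816 - 234649 = 14167)
1/(S + s) = 1/(-787124 + 14167) = 1/(-772957) = -1/772957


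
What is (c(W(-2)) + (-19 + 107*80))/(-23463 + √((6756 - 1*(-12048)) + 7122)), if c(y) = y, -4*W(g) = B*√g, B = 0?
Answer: -5138397/14115037 - 219*√25926/14115037 ≈ -0.36654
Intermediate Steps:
W(g) = 0 (W(g) = -0*√g = -¼*0 = 0)
(c(W(-2)) + (-19 + 107*80))/(-23463 + √((6756 - 1*(-12048)) + 7122)) = (0 + (-19 + 107*80))/(-23463 + √((6756 - 1*(-12048)) + 7122)) = (0 + (-19 + 8560))/(-23463 + √((6756 + 12048) + 7122)) = (0 + 8541)/(-23463 + √(18804 + 7122)) = 8541/(-23463 + √25926)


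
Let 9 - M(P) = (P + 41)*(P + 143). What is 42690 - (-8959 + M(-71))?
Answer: 49480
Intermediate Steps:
M(P) = 9 - (41 + P)*(143 + P) (M(P) = 9 - (P + 41)*(P + 143) = 9 - (41 + P)*(143 + P))
42690 - (-8959 + M(-71)) = 42690 - (-8959 + (-5854 - 1*(-71)² - 184*(-71))) = 42690 - (-8959 + (-5854 - 1*5041 + 13064)) = 42690 - (-8959 + (-5854 - 5041 + 13064)) = 42690 - (-8959 + 2169) = 42690 - 1*(-6790) = 42690 + 6790 = 49480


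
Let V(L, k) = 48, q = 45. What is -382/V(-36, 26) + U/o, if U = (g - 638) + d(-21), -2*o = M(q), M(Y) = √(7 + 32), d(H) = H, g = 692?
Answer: -191/24 - 22*√39/13 ≈ -18.527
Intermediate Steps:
M(Y) = √39
o = -√39/2 ≈ -3.1225
U = 33 (U = (692 - 638) - 21 = 54 - 21 = 33)
-382/V(-36, 26) + U/o = -382/48 + 33/((-√39/2)) = -382*1/48 + 33*(-2*√39/39) = -191/24 - 22*√39/13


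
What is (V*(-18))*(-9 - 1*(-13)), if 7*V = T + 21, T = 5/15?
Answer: -1536/7 ≈ -219.43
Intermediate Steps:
T = ⅓ (T = 5*(1/15) = ⅓ ≈ 0.33333)
V = 64/21 (V = (⅓ + 21)/7 = (⅐)*(64/3) = 64/21 ≈ 3.0476)
(V*(-18))*(-9 - 1*(-13)) = ((64/21)*(-18))*(-9 - 1*(-13)) = -384*(-9 + 13)/7 = -384/7*4 = -1536/7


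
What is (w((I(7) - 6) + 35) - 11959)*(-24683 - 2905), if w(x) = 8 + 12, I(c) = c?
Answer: 329373132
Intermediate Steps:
w(x) = 20
(w((I(7) - 6) + 35) - 11959)*(-24683 - 2905) = (20 - 11959)*(-24683 - 2905) = -11939*(-27588) = 329373132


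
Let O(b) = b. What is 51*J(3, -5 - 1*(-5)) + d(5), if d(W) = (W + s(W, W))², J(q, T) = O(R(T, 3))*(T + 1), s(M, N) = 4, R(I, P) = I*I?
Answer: 81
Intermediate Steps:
R(I, P) = I²
J(q, T) = T²*(1 + T) (J(q, T) = T²*(T + 1) = T²*(1 + T))
d(W) = (4 + W)² (d(W) = (W + 4)² = (4 + W)²)
51*J(3, -5 - 1*(-5)) + d(5) = 51*((-5 - 1*(-5))²*(1 + (-5 - 1*(-5)))) + (4 + 5)² = 51*((-5 + 5)²*(1 + (-5 + 5))) + 9² = 51*(0²*(1 + 0)) + 81 = 51*(0*1) + 81 = 51*0 + 81 = 0 + 81 = 81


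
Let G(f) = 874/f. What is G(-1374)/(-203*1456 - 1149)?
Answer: 437/203844579 ≈ 2.1438e-6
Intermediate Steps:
G(-1374)/(-203*1456 - 1149) = (874/(-1374))/(-203*1456 - 1149) = (874*(-1/1374))/(-295568 - 1149) = -437/687/(-296717) = -437/687*(-1/296717) = 437/203844579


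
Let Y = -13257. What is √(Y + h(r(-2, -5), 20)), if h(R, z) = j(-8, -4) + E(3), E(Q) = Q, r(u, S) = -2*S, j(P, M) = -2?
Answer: 2*I*√3314 ≈ 115.13*I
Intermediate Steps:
h(R, z) = 1 (h(R, z) = -2 + 3 = 1)
√(Y + h(r(-2, -5), 20)) = √(-13257 + 1) = √(-13256) = 2*I*√3314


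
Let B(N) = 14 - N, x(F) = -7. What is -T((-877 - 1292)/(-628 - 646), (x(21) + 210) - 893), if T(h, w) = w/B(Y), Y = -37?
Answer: 230/17 ≈ 13.529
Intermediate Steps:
T(h, w) = w/51 (T(h, w) = w/(14 - 1*(-37)) = w/(14 + 37) = w/51)
-T((-877 - 1292)/(-628 - 646), (x(21) + 210) - 893) = -((-7 + 210) - 893)/51 = -(203 - 893)/51 = -(-690)/51 = -1*(-230/17) = 230/17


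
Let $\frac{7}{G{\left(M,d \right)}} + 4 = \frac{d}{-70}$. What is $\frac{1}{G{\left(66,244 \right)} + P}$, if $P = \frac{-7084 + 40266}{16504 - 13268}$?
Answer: $\frac{105979}{987608} \approx 0.10731$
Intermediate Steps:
$G{\left(M,d \right)} = \frac{7}{-4 - \frac{d}{70}}$ ($G{\left(M,d \right)} = \frac{7}{-4 + \frac{d}{-70}} = \frac{7}{-4 - \frac{d}{70}}$)
$P = \frac{16591}{1618}$ ($P = \frac{33182}{3236} = 33182 \cdot \frac{1}{3236} = \frac{16591}{1618} \approx 10.254$)
$\frac{1}{G{\left(66,244 \right)} + P} = \frac{1}{- \frac{490}{280 + 244} + \frac{16591}{1618}} = \frac{1}{- \frac{490}{524} + \frac{16591}{1618}} = \frac{1}{\left(-490\right) \frac{1}{524} + \frac{16591}{1618}} = \frac{1}{- \frac{245}{262} + \frac{16591}{1618}} = \frac{1}{\frac{987608}{105979}} = \frac{105979}{987608}$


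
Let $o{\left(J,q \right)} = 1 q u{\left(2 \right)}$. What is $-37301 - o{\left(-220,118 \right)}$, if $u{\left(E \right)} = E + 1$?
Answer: $-37655$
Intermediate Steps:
$u{\left(E \right)} = 1 + E$
$o{\left(J,q \right)} = 3 q$ ($o{\left(J,q \right)} = 1 q \left(1 + 2\right) = q 3 = 3 q$)
$-37301 - o{\left(-220,118 \right)} = -37301 - 3 \cdot 118 = -37301 - 354 = -37655$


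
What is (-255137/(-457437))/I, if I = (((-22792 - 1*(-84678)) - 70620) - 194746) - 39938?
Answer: -255137/111348399666 ≈ -2.2913e-6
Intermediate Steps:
I = -243418 (I = (((-22792 + 84678) - 70620) - 194746) - 39938 = ((61886 - 70620) - 194746) - 39938 = (-8734 - 194746) - 39938 = -203480 - 39938 = -243418)
(-255137/(-457437))/I = -255137/(-457437)/(-243418) = -255137*(-1/457437)*(-1/243418) = (255137/457437)*(-1/243418) = -255137/111348399666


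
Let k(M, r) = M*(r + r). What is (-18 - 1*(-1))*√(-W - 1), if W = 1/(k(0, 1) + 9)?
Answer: -17*I*√10/3 ≈ -17.92*I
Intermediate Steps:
k(M, r) = 2*M*r (k(M, r) = M*(2*r) = 2*M*r)
W = ⅑ (W = 1/(2*0*1 + 9) = 1/(0 + 9) = 1/9 = ⅑ ≈ 0.11111)
(-18 - 1*(-1))*√(-W - 1) = (-18 - 1*(-1))*√(-1*⅑ - 1) = (-18 + 1)*√(-⅑ - 1) = -17*I*√10/3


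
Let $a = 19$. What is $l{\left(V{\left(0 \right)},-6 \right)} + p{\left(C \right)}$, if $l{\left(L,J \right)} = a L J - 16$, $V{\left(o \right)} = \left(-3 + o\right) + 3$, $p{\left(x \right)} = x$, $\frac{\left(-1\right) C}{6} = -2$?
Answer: $-4$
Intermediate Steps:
$C = 12$ ($C = \left(-6\right) \left(-2\right) = 12$)
$V{\left(o \right)} = o$
$l{\left(L,J \right)} = -16 + 19 J L$ ($l{\left(L,J \right)} = 19 L J - 16 = 19 J L - 16 = -16 + 19 J L$)
$l{\left(V{\left(0 \right)},-6 \right)} + p{\left(C \right)} = \left(-16 + 19 \left(-6\right) 0\right) + 12 = \left(-16 + 0\right) + 12 = -16 + 12 = -4$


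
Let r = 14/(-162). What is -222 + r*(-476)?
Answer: -14650/81 ≈ -180.86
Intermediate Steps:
r = -7/81 (r = 14*(-1/162) = -7/81 ≈ -0.086420)
-222 + r*(-476) = -222 - 7/81*(-476) = -222 + 3332/81 = -14650/81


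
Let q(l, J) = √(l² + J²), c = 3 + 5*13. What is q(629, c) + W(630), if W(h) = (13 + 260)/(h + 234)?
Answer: 91/288 + 17*√1385 ≈ 632.98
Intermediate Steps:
c = 68 (c = 3 + 65 = 68)
q(l, J) = √(J² + l²)
W(h) = 273/(234 + h)
q(629, c) + W(630) = √(68² + 629²) + 273/(234 + 630) = √(4624 + 395641) + 273/864 = √400265 + 273*(1/864) = 17*√1385 + 91/288 = 91/288 + 17*√1385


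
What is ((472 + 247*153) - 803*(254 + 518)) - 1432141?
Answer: -2013794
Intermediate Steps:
((472 + 247*153) - 803*(254 + 518)) - 1432141 = ((472 + 37791) - 803*772) - 1432141 = (38263 - 619916) - 1432141 = -581653 - 1432141 = -2013794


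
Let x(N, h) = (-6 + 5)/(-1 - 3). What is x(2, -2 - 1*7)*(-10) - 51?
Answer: -107/2 ≈ -53.500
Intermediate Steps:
x(N, h) = 1/4 (x(N, h) = -1/(-4) = -1*(-1/4) = 1/4)
x(2, -2 - 1*7)*(-10) - 51 = (1/4)*(-10) - 51 = -5/2 - 51 = -107/2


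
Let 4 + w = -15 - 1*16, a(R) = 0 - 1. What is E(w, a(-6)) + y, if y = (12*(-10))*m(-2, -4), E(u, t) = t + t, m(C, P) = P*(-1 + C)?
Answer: -1442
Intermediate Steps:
a(R) = -1
w = -35 (w = -4 + (-15 - 1*16) = -4 + (-15 - 16) = -4 - 31 = -35)
E(u, t) = 2*t
y = -1440 (y = (12*(-10))*(-4*(-1 - 2)) = -(-480)*(-3) = -120*12 = -1440)
E(w, a(-6)) + y = 2*(-1) - 1440 = -2 - 1440 = -1442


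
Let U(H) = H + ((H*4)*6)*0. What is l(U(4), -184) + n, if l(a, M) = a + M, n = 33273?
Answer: 33093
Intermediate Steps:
U(H) = H (U(H) = H + ((4*H)*6)*0 = H + (24*H)*0 = H + 0 = H)
l(a, M) = M + a
l(U(4), -184) + n = (-184 + 4) + 33273 = -180 + 33273 = 33093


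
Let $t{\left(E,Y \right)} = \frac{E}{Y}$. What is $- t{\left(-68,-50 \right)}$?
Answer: $- \frac{34}{25} \approx -1.36$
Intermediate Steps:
$- t{\left(-68,-50 \right)} = - \frac{-68}{-50} = - \frac{\left(-68\right) \left(-1\right)}{50} = \left(-1\right) \frac{34}{25} = - \frac{34}{25}$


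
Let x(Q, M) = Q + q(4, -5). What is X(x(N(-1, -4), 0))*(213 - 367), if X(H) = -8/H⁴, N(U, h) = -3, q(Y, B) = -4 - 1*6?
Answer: 1232/28561 ≈ 0.043136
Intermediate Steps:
q(Y, B) = -10 (q(Y, B) = -4 - 6 = -10)
x(Q, M) = -10 + Q (x(Q, M) = Q - 10 = -10 + Q)
X(H) = -8/H⁴
X(x(N(-1, -4), 0))*(213 - 367) = (-8/(-10 - 3)⁴)*(213 - 367) = -8/(-13)⁴*(-154) = -8*1/28561*(-154) = -8/28561*(-154) = 1232/28561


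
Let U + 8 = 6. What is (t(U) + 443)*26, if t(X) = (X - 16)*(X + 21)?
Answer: 2626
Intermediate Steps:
U = -2 (U = -8 + 6 = -2)
t(X) = (-16 + X)*(21 + X)
(t(U) + 443)*26 = ((-336 + (-2)² + 5*(-2)) + 443)*26 = ((-336 + 4 - 10) + 443)*26 = (-342 + 443)*26 = 101*26 = 2626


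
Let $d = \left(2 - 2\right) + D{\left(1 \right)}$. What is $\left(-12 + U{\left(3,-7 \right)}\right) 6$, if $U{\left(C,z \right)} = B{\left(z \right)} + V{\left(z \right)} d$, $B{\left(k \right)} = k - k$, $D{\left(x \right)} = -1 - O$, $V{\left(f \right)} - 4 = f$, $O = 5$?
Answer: $36$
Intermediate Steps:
$V{\left(f \right)} = 4 + f$
$D{\left(x \right)} = -6$ ($D{\left(x \right)} = -1 - 5 = -6$)
$B{\left(k \right)} = 0$
$d = -6$ ($d = \left(2 - 2\right) - 6 = 0 - 6 = -6$)
$U{\left(C,z \right)} = -24 - 6 z$ ($U{\left(C,z \right)} = 0 + \left(4 + z\right) \left(-6\right) = 0 - \left(24 + 6 z\right) = -24 - 6 z$)
$\left(-12 + U{\left(3,-7 \right)}\right) 6 = \left(-12 - -18\right) 6 = \left(-12 + \left(-24 + 42\right)\right) 6 = \left(-12 + 18\right) 6 = 6 \cdot 6 = 36$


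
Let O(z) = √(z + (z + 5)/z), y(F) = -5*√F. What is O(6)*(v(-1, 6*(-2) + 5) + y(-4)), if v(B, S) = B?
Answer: √282*(-1 - 10*I)/6 ≈ -2.7988 - 27.988*I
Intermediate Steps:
O(z) = √(z + (5 + z)/z)
O(6)*(v(-1, 6*(-2) + 5) + y(-4)) = √(1 + 6 + 5/6)*(-1 - 10*I) = √(1 + 6 + 5*(⅙))*(-1 - 10*I) = √(1 + 6 + ⅚)*(-1 - 10*I) = √(47/6)*(-1 - 10*I) = (√282/6)*(-1 - 10*I) = √282*(-1 - 10*I)/6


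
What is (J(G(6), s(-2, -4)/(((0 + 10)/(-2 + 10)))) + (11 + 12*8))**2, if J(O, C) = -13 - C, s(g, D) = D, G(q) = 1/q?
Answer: 236196/25 ≈ 9447.8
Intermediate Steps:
(J(G(6), s(-2, -4)/(((0 + 10)/(-2 + 10)))) + (11 + 12*8))**2 = ((-13 - (-4)/((0 + 10)/(-2 + 10))) + (11 + 12*8))**2 = ((-13 - (-4)/(10/8)) + (11 + 96))**2 = ((-13 - (-4)/(10*(1/8))) + 107)**2 = ((-13 - (-4)/5/4) + 107)**2 = ((-13 - (-4)*4/5) + 107)**2 = ((-13 - 1*(-16/5)) + 107)**2 = ((-13 + 16/5) + 107)**2 = (-49/5 + 107)**2 = (486/5)**2 = 236196/25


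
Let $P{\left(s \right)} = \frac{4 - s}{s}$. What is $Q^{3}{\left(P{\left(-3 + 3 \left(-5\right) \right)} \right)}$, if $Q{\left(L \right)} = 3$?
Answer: $27$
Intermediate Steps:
$P{\left(s \right)} = \frac{4 - s}{s}$
$Q^{3}{\left(P{\left(-3 + 3 \left(-5\right) \right)} \right)} = 3^{3} = 27$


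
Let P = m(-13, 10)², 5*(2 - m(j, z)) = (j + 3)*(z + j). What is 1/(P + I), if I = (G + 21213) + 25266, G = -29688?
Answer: 1/16807 ≈ 5.9499e-5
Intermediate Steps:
m(j, z) = 2 - (3 + j)*(j + z)/5 (m(j, z) = 2 - (j + 3)*(z + j)/5 = 2 - (3 + j)*(j + z)/5)
I = 16791 (I = (-29688 + 21213) + 25266 = -8475 + 25266 = 16791)
P = 16 (P = (2 - ⅗*(-13) - ⅗*10 - ⅕*(-13)² - ⅕*(-13)*10)² = (2 + 39/5 - 6 - ⅕*169 + 26)² = (2 + 39/5 - 6 - 169/5 + 26)² = (-4)² = 16)
1/(P + I) = 1/(16 + 16791) = 1/16807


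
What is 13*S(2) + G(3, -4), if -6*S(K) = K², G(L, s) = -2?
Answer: -32/3 ≈ -10.667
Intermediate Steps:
S(K) = -K²/6
13*S(2) + G(3, -4) = 13*(-⅙*2²) - 2 = 13*(-⅙*4) - 2 = 13*(-⅔) - 2 = -26/3 - 2 = -32/3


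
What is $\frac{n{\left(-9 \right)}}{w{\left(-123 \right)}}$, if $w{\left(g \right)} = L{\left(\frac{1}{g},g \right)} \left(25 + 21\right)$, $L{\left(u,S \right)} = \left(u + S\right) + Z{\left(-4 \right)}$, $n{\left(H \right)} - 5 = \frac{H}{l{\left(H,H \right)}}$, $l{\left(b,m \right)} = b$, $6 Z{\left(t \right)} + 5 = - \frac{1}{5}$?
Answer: $- \frac{1845}{1752209} \approx -0.001053$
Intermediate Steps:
$Z{\left(t \right)} = - \frac{13}{15}$ ($Z{\left(t \right)} = - \frac{5}{6} + \frac{\left(-1\right) \frac{1}{5}}{6} = - \frac{5}{6} + \frac{1}{6} \left(- \frac{1}{5}\right) = - \frac{5}{6} - \frac{1}{30} = - \frac{13}{15}$)
$n{\left(H \right)} = 6$ ($n{\left(H \right)} = 5 + \frac{H}{H} = 5 + 1 = 6$)
$L{\left(u,S \right)} = - \frac{13}{15} + S + u$ ($L{\left(u,S \right)} = \left(u + S\right) - \frac{13}{15} = \left(S + u\right) - \frac{13}{15} = - \frac{13}{15} + S + u$)
$w{\left(g \right)} = - \frac{598}{15} + 46 g + \frac{46}{g}$ ($w{\left(g \right)} = \left(- \frac{13}{15} + g + \frac{1}{g}\right) \left(25 + 21\right) = \left(- \frac{13}{15} + g + \frac{1}{g}\right) 46 = - \frac{598}{15} + 46 g + \frac{46}{g}$)
$\frac{n{\left(-9 \right)}}{w{\left(-123 \right)}} = \frac{6}{- \frac{598}{15} + 46 \left(-123\right) + \frac{46}{-123}} = \frac{6}{- \frac{598}{15} - 5658 + 46 \left(- \frac{1}{123}\right)} = \frac{6}{- \frac{598}{15} - 5658 - \frac{46}{123}} = \frac{6}{- \frac{3504418}{615}} = 6 \left(- \frac{615}{3504418}\right) = - \frac{1845}{1752209}$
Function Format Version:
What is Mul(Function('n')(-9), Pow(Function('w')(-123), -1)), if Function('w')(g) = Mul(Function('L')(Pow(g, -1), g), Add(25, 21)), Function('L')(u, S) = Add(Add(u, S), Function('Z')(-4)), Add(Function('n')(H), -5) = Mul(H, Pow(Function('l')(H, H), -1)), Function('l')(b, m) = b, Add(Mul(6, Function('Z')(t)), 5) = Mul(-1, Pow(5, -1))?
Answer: Rational(-1845, 1752209) ≈ -0.0010530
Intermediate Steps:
Function('Z')(t) = Rational(-13, 15) (Function('Z')(t) = Add(Rational(-5, 6), Mul(Rational(1, 6), Mul(-1, Pow(5, -1)))) = Add(Rational(-5, 6), Mul(Rational(1, 6), Mul(-1, Rational(1, 5)))) = Add(Rational(-5, 6), Mul(Rational(1, 6), Rational(-1, 5))) = Add(Rational(-5, 6), Rational(-1, 30)) = Rational(-13, 15))
Function('n')(H) = 6 (Function('n')(H) = Add(5, Mul(H, Pow(H, -1))) = Add(5, 1) = 6)
Function('L')(u, S) = Add(Rational(-13, 15), S, u) (Function('L')(u, S) = Add(Add(u, S), Rational(-13, 15)) = Add(Add(S, u), Rational(-13, 15)) = Add(Rational(-13, 15), S, u))
Function('w')(g) = Add(Rational(-598, 15), Mul(46, g), Mul(46, Pow(g, -1))) (Function('w')(g) = Mul(Add(Rational(-13, 15), g, Pow(g, -1)), Add(25, 21)) = Mul(Add(Rational(-13, 15), g, Pow(g, -1)), 46) = Add(Rational(-598, 15), Mul(46, g), Mul(46, Pow(g, -1))))
Mul(Function('n')(-9), Pow(Function('w')(-123), -1)) = Mul(6, Pow(Add(Rational(-598, 15), Mul(46, -123), Mul(46, Pow(-123, -1))), -1)) = Mul(6, Pow(Add(Rational(-598, 15), -5658, Mul(46, Rational(-1, 123))), -1)) = Mul(6, Pow(Add(Rational(-598, 15), -5658, Rational(-46, 123)), -1)) = Mul(6, Pow(Rational(-3504418, 615), -1)) = Mul(6, Rational(-615, 3504418)) = Rational(-1845, 1752209)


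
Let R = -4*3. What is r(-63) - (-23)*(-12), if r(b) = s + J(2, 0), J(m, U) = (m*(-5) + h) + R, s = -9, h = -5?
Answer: -312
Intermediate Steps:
R = -12
J(m, U) = -17 - 5*m (J(m, U) = (m*(-5) - 5) - 12 = (-5*m - 5) - 12 = (-5 - 5*m) - 12 = -17 - 5*m)
r(b) = -36 (r(b) = -9 + (-17 - 5*2) = -9 + (-17 - 10) = -9 - 27 = -36)
r(-63) - (-23)*(-12) = -36 - (-23)*(-12) = -36 - 1*276 = -36 - 276 = -312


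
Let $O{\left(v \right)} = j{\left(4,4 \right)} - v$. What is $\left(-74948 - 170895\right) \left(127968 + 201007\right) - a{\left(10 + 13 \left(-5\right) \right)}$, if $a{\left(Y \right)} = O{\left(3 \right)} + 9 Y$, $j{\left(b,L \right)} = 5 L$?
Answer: $-80876200447$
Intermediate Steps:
$O{\left(v \right)} = 20 - v$ ($O{\left(v \right)} = 5 \cdot 4 - v = 20 - v$)
$a{\left(Y \right)} = 17 + 9 Y$ ($a{\left(Y \right)} = \left(20 - 3\right) + 9 Y = 17 + 9 Y$)
$\left(-74948 - 170895\right) \left(127968 + 201007\right) - a{\left(10 + 13 \left(-5\right) \right)} = \left(-74948 - 170895\right) \left(127968 + 201007\right) - \left(17 + 9 \left(10 + 13 \left(-5\right)\right)\right) = \left(-245843\right) 328975 - \left(17 + 9 \left(10 - 65\right)\right) = -80876200925 - \left(17 + 9 \left(-55\right)\right) = -80876200925 - \left(17 - 495\right) = -80876200925 - -478 = -80876200925 + 478 = -80876200447$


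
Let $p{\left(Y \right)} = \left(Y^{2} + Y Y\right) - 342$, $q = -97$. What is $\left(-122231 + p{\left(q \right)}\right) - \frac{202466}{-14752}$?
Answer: $- \frac{765195647}{7376} \approx -1.0374 \cdot 10^{5}$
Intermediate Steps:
$p{\left(Y \right)} = -342 + 2 Y^{2}$ ($p{\left(Y \right)} = \left(Y^{2} + Y^{2}\right) - 342 = 2 Y^{2} - 342 = -342 + 2 Y^{2}$)
$\left(-122231 + p{\left(q \right)}\right) - \frac{202466}{-14752} = \left(-122231 - \left(342 - 2 \left(-97\right)^{2}\right)\right) - \frac{202466}{-14752} = \left(-122231 + \left(-342 + 2 \cdot 9409\right)\right) - - \frac{101233}{7376} = \left(-122231 + \left(-342 + 18818\right)\right) + \frac{101233}{7376} = \left(-122231 + 18476\right) + \frac{101233}{7376} = -103755 + \frac{101233}{7376} = - \frac{765195647}{7376}$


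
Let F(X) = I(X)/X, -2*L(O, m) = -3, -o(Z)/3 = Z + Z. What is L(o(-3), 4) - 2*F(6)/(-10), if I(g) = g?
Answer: 17/10 ≈ 1.7000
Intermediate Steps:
o(Z) = -6*Z (o(Z) = -3*(Z + Z) = -6*Z)
L(O, m) = 3/2 (L(O, m) = -1/2*(-3) = 3/2)
F(X) = 1 (F(X) = X/X = 1)
L(o(-3), 4) - 2*F(6)/(-10) = 3/2 - 2/(-10) = 3/2 - 2*(-1)/10 = 3/2 - 2*(-1/10) = 3/2 + 1/5 = 17/10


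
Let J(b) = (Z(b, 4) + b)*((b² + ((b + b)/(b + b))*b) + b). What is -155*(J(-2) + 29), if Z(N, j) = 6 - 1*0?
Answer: -4495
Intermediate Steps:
Z(N, j) = 6 (Z(N, j) = 6 + 0 = 6)
J(b) = (6 + b)*(b² + 2*b) (J(b) = (6 + b)*((b² + ((b + b)/(b + b))*b) + b) = (6 + b)*((b² + ((2*b)/((2*b)))*b) + b) = (6 + b)*((b² + ((2*b)*(1/(2*b)))*b) + b) = (6 + b)*((b² + 1*b) + b) = (6 + b)*((b² + b) + b) = (6 + b)*((b + b²) + b) = (6 + b)*(b² + 2*b))
-155*(J(-2) + 29) = -155*(-2*(12 + (-2)² + 8*(-2)) + 29) = -155*(-2*(12 + 4 - 16) + 29) = -155*(-2*0 + 29) = -155*(0 + 29) = -155*29 = -4495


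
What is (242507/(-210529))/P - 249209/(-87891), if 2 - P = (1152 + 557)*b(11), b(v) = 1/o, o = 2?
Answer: 89496683626979/31548645397995 ≈ 2.8368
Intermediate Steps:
b(v) = 1/2
P = -1705/2 (P = 2 - (1152 + 557)/2 = 2 - 1709/2 = -1705/2 ≈ -852.50)
(242507/(-210529))/P - 249209/(-87891) = (242507/(-210529))/(-1705/2) - 249209/(-87891) = (242507*(-1/210529))*(-2/1705) - 249209*(-1/87891) = -242507/210529*(-2/1705) + 249209/87891 = 485014/358951945 + 249209/87891 = 89496683626979/31548645397995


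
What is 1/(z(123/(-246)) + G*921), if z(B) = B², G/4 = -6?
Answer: -4/88415 ≈ -4.5241e-5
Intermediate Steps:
G = -24 (G = 4*(-6) = -24)
1/(z(123/(-246)) + G*921) = 1/((123/(-246))² - 24*921) = 1/((123*(-1/246))² - 22104) = 1/((-½)² - 22104) = 1/(¼ - 22104) = 1/(-88415/4) = -4/88415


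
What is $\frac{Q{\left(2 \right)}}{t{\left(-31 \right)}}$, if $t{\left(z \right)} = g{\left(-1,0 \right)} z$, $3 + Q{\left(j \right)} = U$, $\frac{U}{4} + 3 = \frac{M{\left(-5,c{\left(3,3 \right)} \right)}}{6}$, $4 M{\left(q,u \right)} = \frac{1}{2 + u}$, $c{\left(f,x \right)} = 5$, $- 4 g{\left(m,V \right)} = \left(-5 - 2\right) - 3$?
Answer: $\frac{629}{3255} \approx 0.19324$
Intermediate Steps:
$g{\left(m,V \right)} = \frac{5}{2}$ ($g{\left(m,V \right)} = - \frac{\left(-5 - 2\right) - 3}{4} = - \frac{-7 - 3}{4} = \left(- \frac{1}{4}\right) \left(-10\right) = \frac{5}{2}$)
$M{\left(q,u \right)} = \frac{1}{4 \left(2 + u\right)}$
$U = - \frac{503}{42}$ ($U = -12 + 4 \frac{\frac{1}{4} \frac{1}{2 + 5}}{6} = -12 + 4 \frac{1}{4 \cdot 7} \cdot \frac{1}{6} = -12 + 4 \cdot \frac{1}{4} \cdot \frac{1}{7} \cdot \frac{1}{6} = -12 + 4 \cdot \frac{1}{28} \cdot \frac{1}{6} = -12 + 4 \cdot \frac{1}{168} = -12 + \frac{1}{42} = - \frac{503}{42} \approx -11.976$)
$Q{\left(j \right)} = - \frac{629}{42}$ ($Q{\left(j \right)} = -3 - \frac{503}{42} = - \frac{629}{42}$)
$t{\left(z \right)} = \frac{5 z}{2}$
$\frac{Q{\left(2 \right)}}{t{\left(-31 \right)}} = - \frac{629}{42 \cdot \frac{5}{2} \left(-31\right)} = - \frac{629}{42 \left(- \frac{155}{2}\right)} = \left(- \frac{629}{42}\right) \left(- \frac{2}{155}\right) = \frac{629}{3255}$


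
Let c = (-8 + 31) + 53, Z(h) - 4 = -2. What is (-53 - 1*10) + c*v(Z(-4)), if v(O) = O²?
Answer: 241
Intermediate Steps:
Z(h) = 2 (Z(h) = 4 - 2 = 2)
c = 76 (c = 23 + 53 = 76)
(-53 - 1*10) + c*v(Z(-4)) = (-53 - 1*10) + 76*2² = (-53 - 10) + 76*4 = -63 + 304 = 241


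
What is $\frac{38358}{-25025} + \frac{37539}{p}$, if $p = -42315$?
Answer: $- \frac{1877313}{775775} \approx -2.4199$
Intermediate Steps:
$\frac{38358}{-25025} + \frac{37539}{p} = \frac{38358}{-25025} + \frac{37539}{-42315} = 38358 \left(- \frac{1}{25025}\right) + 37539 \left(- \frac{1}{42315}\right) = - \frac{38358}{25025} - \frac{12513}{14105} = - \frac{1877313}{775775}$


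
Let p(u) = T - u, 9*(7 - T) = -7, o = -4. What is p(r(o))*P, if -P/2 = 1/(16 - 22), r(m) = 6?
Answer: 16/27 ≈ 0.59259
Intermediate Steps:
T = 70/9 (T = 7 - ⅑*(-7) = 7 + 7/9 = 70/9 ≈ 7.7778)
p(u) = 70/9 - u
P = ⅓ (P = -2/(16 - 22) = -2/(-6) = -2*(-⅙) = ⅓ ≈ 0.33333)
p(r(o))*P = (70/9 - 1*6)*(⅓) = (70/9 - 6)*(⅓) = (16/9)*(⅓) = 16/27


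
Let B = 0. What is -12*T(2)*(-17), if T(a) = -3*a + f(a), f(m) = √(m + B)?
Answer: -1224 + 204*√2 ≈ -935.50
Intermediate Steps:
f(m) = √m (f(m) = √(m + 0) = √m)
T(a) = √a - 3*a (T(a) = -3*a + √a = √a - 3*a)
-12*T(2)*(-17) = -12*(√2 - 3*2)*(-17) = -12*(√2 - 6)*(-17) = -12*(-6 + √2)*(-17) = (72 - 12*√2)*(-17) = -1224 + 204*√2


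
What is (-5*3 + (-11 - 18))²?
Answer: 1936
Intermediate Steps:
(-5*3 + (-11 - 18))² = (-15 - 29)² = (-44)² = 1936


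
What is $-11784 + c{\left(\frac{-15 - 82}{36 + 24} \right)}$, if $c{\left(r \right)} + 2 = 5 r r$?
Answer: $- \frac{8476511}{720} \approx -11773.0$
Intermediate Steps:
$c{\left(r \right)} = -2 + 5 r^{2}$ ($c{\left(r \right)} = -2 + 5 r r = -2 + 5 r^{2}$)
$-11784 + c{\left(\frac{-15 - 82}{36 + 24} \right)} = -11784 - \left(2 - 5 \left(\frac{-15 - 82}{36 + 24}\right)^{2}\right) = -11784 - \left(2 - 5 \left(- \frac{97}{60}\right)^{2}\right) = -11784 + \left(-2 + 5 \cdot \frac{9409}{3600}\right) = -11784 + \left(-2 + \frac{9409}{720}\right) = -11784 + \frac{7969}{720} = - \frac{8476511}{720}$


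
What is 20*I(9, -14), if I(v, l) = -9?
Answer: -180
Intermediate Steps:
20*I(9, -14) = 20*(-9) = -180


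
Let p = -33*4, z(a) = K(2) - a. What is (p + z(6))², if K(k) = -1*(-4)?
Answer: 17956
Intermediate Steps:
K(k) = 4
z(a) = 4 - a
p = -132
(p + z(6))² = (-132 + (4 - 1*6))² = (-132 + (4 - 6))² = (-132 - 2)² = (-134)² = 17956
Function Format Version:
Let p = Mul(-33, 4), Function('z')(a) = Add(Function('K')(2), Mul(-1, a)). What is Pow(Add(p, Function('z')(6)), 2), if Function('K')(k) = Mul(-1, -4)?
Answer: 17956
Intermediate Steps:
Function('K')(k) = 4
Function('z')(a) = Add(4, Mul(-1, a))
p = -132
Pow(Add(p, Function('z')(6)), 2) = Pow(Add(-132, Add(4, Mul(-1, 6))), 2) = Pow(Add(-132, Add(4, -6)), 2) = Pow(Add(-132, -2), 2) = Pow(-134, 2) = 17956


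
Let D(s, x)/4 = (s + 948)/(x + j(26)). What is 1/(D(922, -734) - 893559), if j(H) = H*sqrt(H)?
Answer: -2116866227/1891567168844617 + 884*sqrt(26)/1891567168844617 ≈ -1.1191e-6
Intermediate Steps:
j(H) = H**(3/2)
D(s, x) = 4*(948 + s)/(x + 26*sqrt(26)) (D(s, x) = 4*((s + 948)/(x + 26**(3/2))) = 4*((948 + s)/(x + 26*sqrt(26))) = 4*(948 + s)/(x + 26*sqrt(26)))
1/(D(922, -734) - 893559) = 1/(4*(948 + 922)/(-734 + 26*sqrt(26)) - 893559) = 1/(4*1870/(-734 + 26*sqrt(26)) - 893559) = 1/(7480/(-734 + 26*sqrt(26)) - 893559) = 1/(-893559 + 7480/(-734 + 26*sqrt(26)))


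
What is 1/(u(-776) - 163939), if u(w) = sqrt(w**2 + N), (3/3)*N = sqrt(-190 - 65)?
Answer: -1/(163939 - sqrt(602176 + I*sqrt(255))) ≈ -6.1288e-6 - 3.8649e-13*I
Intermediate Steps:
N = I*sqrt(255) (N = sqrt(-190 - 65) = sqrt(-255) = I*sqrt(255) ≈ 15.969*I)
u(w) = sqrt(w**2 + I*sqrt(255))
1/(u(-776) - 163939) = 1/(sqrt((-776)**2 + I*sqrt(255)) - 163939) = 1/(sqrt(602176 + I*sqrt(255)) - 163939) = 1/(-163939 + sqrt(602176 + I*sqrt(255)))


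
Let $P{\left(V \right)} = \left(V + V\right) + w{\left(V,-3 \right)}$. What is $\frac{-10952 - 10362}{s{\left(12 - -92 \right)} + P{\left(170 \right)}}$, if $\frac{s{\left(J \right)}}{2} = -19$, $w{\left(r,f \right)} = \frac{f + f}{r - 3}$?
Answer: $- \frac{1779719}{25214} \approx -70.585$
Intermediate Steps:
$w{\left(r,f \right)} = \frac{2 f}{-3 + r}$
$s{\left(J \right)} = -38$ ($s{\left(J \right)} = 2 \left(-19\right) = -38$)
$P{\left(V \right)} = - \frac{6}{-3 + V} + 2 V$ ($P{\left(V \right)} = \left(V + V\right) + 2 \left(-3\right) \frac{1}{-3 + V} = 2 V - \frac{6}{-3 + V} = - \frac{6}{-3 + V} + 2 V$)
$\frac{-10952 - 10362}{s{\left(12 - -92 \right)} + P{\left(170 \right)}} = \frac{-10952 - 10362}{-38 + \frac{2 \left(-3 + 170 \left(-3 + 170\right)\right)}{-3 + 170}} = - \frac{21314}{-38 + \frac{2 \left(-3 + 170 \cdot 167\right)}{167}} = - \frac{21314}{-38 + 2 \cdot \frac{1}{167} \left(-3 + 28390\right)} = - \frac{21314}{-38 + 2 \cdot \frac{1}{167} \cdot 28387} = - \frac{21314}{-38 + \frac{56774}{167}} = - \frac{21314}{\frac{50428}{167}} = \left(-21314\right) \frac{167}{50428} = - \frac{1779719}{25214}$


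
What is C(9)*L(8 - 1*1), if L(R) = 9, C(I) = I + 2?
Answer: 99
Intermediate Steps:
C(I) = 2 + I
C(9)*L(8 - 1*1) = (2 + 9)*9 = 11*9 = 99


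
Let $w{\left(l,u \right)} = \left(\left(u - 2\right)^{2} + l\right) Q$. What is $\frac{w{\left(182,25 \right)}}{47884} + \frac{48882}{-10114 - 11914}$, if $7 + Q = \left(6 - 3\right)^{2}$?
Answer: $- \frac{144333867}{65924297} \approx -2.1894$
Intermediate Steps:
$Q = 2$ ($Q = -7 + \left(6 - 3\right)^{2} = -7 + 3^{2} = -7 + 9 = 2$)
$w{\left(l,u \right)} = 2 l + 2 \left(-2 + u\right)^{2}$ ($w{\left(l,u \right)} = \left(\left(u - 2\right)^{2} + l\right) 2 = \left(\left(-2 + u\right)^{2} + l\right) 2 = \left(l + \left(-2 + u\right)^{2}\right) 2 = 2 l + 2 \left(-2 + u\right)^{2}$)
$\frac{w{\left(182,25 \right)}}{47884} + \frac{48882}{-10114 - 11914} = \frac{2 \cdot 182 + 2 \left(-2 + 25\right)^{2}}{47884} + \frac{48882}{-10114 - 11914} = \left(364 + 2 \cdot 23^{2}\right) \frac{1}{47884} + \frac{48882}{-22028} = \left(364 + 2 \cdot 529\right) \frac{1}{47884} + 48882 \left(- \frac{1}{22028}\right) = \left(364 + 1058\right) \frac{1}{47884} - \frac{24441}{11014} = 1422 \cdot \frac{1}{47884} - \frac{24441}{11014} = \frac{711}{23942} - \frac{24441}{11014} = - \frac{144333867}{65924297}$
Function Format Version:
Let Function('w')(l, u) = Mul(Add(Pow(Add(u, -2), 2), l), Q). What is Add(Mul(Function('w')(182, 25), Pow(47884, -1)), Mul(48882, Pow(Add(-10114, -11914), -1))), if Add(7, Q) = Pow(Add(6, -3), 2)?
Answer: Rational(-144333867, 65924297) ≈ -2.1894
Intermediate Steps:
Q = 2 (Q = Add(-7, Pow(Add(6, -3), 2)) = Add(-7, Pow(3, 2)) = Add(-7, 9) = 2)
Function('w')(l, u) = Add(Mul(2, l), Mul(2, Pow(Add(-2, u), 2))) (Function('w')(l, u) = Mul(Add(Pow(Add(u, -2), 2), l), 2) = Mul(Add(Pow(Add(-2, u), 2), l), 2) = Mul(Add(l, Pow(Add(-2, u), 2)), 2) = Add(Mul(2, l), Mul(2, Pow(Add(-2, u), 2))))
Add(Mul(Function('w')(182, 25), Pow(47884, -1)), Mul(48882, Pow(Add(-10114, -11914), -1))) = Add(Mul(Add(Mul(2, 182), Mul(2, Pow(Add(-2, 25), 2))), Pow(47884, -1)), Mul(48882, Pow(Add(-10114, -11914), -1))) = Add(Mul(Add(364, Mul(2, Pow(23, 2))), Rational(1, 47884)), Mul(48882, Pow(-22028, -1))) = Add(Mul(Add(364, Mul(2, 529)), Rational(1, 47884)), Mul(48882, Rational(-1, 22028))) = Add(Mul(Add(364, 1058), Rational(1, 47884)), Rational(-24441, 11014)) = Add(Mul(1422, Rational(1, 47884)), Rational(-24441, 11014)) = Add(Rational(711, 23942), Rational(-24441, 11014)) = Rational(-144333867, 65924297)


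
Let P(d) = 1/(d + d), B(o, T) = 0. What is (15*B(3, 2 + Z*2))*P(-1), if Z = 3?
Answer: 0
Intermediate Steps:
P(d) = 1/(2*d)
(15*B(3, 2 + Z*2))*P(-1) = (15*0)*((½)/(-1)) = 0*((½)*(-1)) = 0*(-½) = 0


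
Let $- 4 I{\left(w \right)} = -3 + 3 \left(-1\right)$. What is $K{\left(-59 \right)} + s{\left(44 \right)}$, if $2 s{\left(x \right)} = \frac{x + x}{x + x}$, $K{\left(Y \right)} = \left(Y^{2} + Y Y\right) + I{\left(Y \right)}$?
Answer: $6964$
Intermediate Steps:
$I{\left(w \right)} = \frac{3}{2}$ ($I{\left(w \right)} = - \frac{-3 + 3 \left(-1\right)}{4} = - \frac{-3 - 3}{4} = \left(- \frac{1}{4}\right) \left(-6\right) = \frac{3}{2}$)
$K{\left(Y \right)} = \frac{3}{2} + 2 Y^{2}$ ($K{\left(Y \right)} = \left(Y^{2} + Y Y\right) + \frac{3}{2} = \left(Y^{2} + Y^{2}\right) + \frac{3}{2} = 2 Y^{2} + \frac{3}{2} = \frac{3}{2} + 2 Y^{2}$)
$s{\left(x \right)} = \frac{1}{2}$ ($s{\left(x \right)} = \frac{\left(x + x\right) \frac{1}{x + x}}{2} = \frac{2 x \frac{1}{2 x}}{2} = \frac{1}{2} \cdot 1 = \frac{1}{2}$)
$K{\left(-59 \right)} + s{\left(44 \right)} = \left(\frac{3}{2} + 2 \left(-59\right)^{2}\right) + \frac{1}{2} = \left(\frac{3}{2} + 2 \cdot 3481\right) + \frac{1}{2} = \left(\frac{3}{2} + 6962\right) + \frac{1}{2} = \frac{13927}{2} + \frac{1}{2} = 6964$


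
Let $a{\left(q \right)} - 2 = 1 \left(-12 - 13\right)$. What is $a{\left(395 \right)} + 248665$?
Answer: $248642$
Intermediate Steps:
$a{\left(q \right)} = -23$ ($a{\left(q \right)} = 2 + 1 \left(-12 - 13\right) = 2 + 1 \left(-25\right) = 2 - 25 = -23$)
$a{\left(395 \right)} + 248665 = -23 + 248665 = 248642$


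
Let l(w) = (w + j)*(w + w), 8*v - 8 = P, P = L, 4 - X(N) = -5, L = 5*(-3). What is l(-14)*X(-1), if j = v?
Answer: 7497/2 ≈ 3748.5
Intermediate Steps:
L = -15
X(N) = 9 (X(N) = 4 - 1*(-5) = 4 + 5 = 9)
P = -15
v = -7/8 (v = 1 + (⅛)*(-15) = 1 - 15/8 = -7/8 ≈ -0.87500)
j = -7/8 ≈ -0.87500
l(w) = 2*w*(-7/8 + w) (l(w) = (w - 7/8)*(w + w) = (-7/8 + w)*(2*w) = 2*w*(-7/8 + w))
l(-14)*X(-1) = ((¼)*(-14)*(-7 + 8*(-14)))*9 = ((¼)*(-14)*(-7 - 112))*9 = ((¼)*(-14)*(-119))*9 = (833/2)*9 = 7497/2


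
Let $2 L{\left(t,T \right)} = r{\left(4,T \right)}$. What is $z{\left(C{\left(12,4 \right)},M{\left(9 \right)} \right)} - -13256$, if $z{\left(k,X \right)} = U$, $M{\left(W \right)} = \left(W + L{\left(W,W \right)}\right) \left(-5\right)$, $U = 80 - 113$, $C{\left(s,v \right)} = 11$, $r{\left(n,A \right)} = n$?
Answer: $13223$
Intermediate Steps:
$L{\left(t,T \right)} = 2$ ($L{\left(t,T \right)} = \frac{1}{2} \cdot 4 = 2$)
$U = -33$ ($U = 80 - 113 = -33$)
$M{\left(W \right)} = -10 - 5 W$ ($M{\left(W \right)} = \left(W + 2\right) \left(-5\right) = \left(2 + W\right) \left(-5\right) = -10 - 5 W$)
$z{\left(k,X \right)} = -33$
$z{\left(C{\left(12,4 \right)},M{\left(9 \right)} \right)} - -13256 = -33 - -13256 = -33 + 13256 = 13223$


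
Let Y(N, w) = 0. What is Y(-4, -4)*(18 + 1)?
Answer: 0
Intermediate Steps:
Y(-4, -4)*(18 + 1) = 0*(18 + 1) = 0*19 = 0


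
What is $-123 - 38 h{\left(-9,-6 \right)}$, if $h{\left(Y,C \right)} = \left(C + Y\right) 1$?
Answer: $447$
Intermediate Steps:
$h{\left(Y,C \right)} = C + Y$
$-123 - 38 h{\left(-9,-6 \right)} = -123 - 38 \left(-6 - 9\right) = -123 - -570 = -123 + 570 = 447$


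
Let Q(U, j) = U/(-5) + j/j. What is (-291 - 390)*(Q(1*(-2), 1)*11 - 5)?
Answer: -35412/5 ≈ -7082.4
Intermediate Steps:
Q(U, j) = 1 - U/5 (Q(U, j) = U*(-⅕) + 1 = -U/5 + 1 = 1 - U/5)
(-291 - 390)*(Q(1*(-2), 1)*11 - 5) = (-291 - 390)*((1 - (-2)/5)*11 - 5) = -681*((1 - ⅕*(-2))*11 - 5) = -681*((1 + ⅖)*11 - 5) = -681*((7/5)*11 - 5) = -681*(77/5 - 5) = -681*52/5 = -35412/5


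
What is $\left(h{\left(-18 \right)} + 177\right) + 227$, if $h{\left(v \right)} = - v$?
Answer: $422$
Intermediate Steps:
$\left(h{\left(-18 \right)} + 177\right) + 227 = \left(\left(-1\right) \left(-18\right) + 177\right) + 227 = \left(18 + 177\right) + 227 = 195 + 227 = 422$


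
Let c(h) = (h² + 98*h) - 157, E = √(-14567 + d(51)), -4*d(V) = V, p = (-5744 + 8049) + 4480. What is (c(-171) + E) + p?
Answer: 19111 + I*√58319/2 ≈ 19111.0 + 120.75*I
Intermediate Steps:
p = 6785 (p = 2305 + 4480 = 6785)
d(V) = -V/4
E = I*√58319/2 (E = √(-14567 - ¼*51) = √(-14567 - 51/4) = √(-58319/4) = I*√58319/2 ≈ 120.75*I)
c(h) = -157 + h² + 98*h
(c(-171) + E) + p = ((-157 + (-171)² + 98*(-171)) + I*√58319/2) + 6785 = ((-157 + 29241 - 16758) + I*√58319/2) + 6785 = (12326 + I*√58319/2) + 6785 = 19111 + I*√58319/2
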